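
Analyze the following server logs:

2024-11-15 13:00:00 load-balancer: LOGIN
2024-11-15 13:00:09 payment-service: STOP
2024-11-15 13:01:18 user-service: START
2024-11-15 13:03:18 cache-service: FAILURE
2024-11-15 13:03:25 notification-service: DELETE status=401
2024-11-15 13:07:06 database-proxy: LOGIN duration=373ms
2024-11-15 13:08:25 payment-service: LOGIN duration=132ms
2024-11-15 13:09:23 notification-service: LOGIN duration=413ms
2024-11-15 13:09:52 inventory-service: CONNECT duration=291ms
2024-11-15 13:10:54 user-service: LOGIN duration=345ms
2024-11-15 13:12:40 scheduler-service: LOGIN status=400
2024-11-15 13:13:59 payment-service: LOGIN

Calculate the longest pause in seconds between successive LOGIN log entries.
426

To find the longest gap:

1. Extract all LOGIN events in chronological order
2. Calculate time differences between consecutive events
3. Find the maximum difference
4. Longest gap: 426 seconds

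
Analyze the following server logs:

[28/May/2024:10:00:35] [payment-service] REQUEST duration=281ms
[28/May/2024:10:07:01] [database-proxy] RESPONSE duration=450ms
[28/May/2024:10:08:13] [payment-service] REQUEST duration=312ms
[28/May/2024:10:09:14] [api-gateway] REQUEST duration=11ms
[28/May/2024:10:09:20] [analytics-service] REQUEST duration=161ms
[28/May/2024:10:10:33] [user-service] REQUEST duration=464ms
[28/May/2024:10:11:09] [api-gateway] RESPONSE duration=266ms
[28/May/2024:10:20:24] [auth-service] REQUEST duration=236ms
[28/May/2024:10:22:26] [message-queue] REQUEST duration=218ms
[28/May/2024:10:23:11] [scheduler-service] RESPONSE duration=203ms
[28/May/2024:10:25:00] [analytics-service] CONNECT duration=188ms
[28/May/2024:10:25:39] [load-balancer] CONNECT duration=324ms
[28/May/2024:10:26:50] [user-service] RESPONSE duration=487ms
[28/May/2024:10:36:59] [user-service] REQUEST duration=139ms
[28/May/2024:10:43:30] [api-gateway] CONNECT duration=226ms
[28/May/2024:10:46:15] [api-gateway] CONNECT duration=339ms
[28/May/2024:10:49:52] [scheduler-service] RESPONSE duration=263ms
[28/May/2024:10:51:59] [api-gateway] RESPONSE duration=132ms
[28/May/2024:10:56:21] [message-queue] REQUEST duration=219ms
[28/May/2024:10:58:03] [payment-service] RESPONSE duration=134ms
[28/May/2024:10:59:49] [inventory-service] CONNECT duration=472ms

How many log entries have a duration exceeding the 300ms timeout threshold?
7

To count timeouts:

1. Threshold: 300ms
2. Extract duration from each log entry
3. Count entries where duration > 300
4. Timeout count: 7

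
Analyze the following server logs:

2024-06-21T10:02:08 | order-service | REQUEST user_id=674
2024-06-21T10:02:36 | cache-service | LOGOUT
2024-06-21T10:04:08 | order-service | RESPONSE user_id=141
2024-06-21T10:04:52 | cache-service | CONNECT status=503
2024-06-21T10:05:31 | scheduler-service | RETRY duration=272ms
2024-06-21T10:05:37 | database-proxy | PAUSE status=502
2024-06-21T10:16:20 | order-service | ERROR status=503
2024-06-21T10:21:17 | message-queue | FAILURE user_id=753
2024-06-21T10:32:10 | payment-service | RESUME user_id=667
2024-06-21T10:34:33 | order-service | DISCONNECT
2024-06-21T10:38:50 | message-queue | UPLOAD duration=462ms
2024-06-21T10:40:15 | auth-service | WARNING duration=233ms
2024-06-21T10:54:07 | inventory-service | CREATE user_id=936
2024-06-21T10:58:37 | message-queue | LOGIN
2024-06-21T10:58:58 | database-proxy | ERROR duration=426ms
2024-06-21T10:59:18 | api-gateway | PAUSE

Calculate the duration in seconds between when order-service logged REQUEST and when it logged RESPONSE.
120

To find the time between events:

1. Locate the first REQUEST event for order-service: 2024-06-21T10:02:08
2. Locate the first RESPONSE event for order-service: 2024-06-21T10:04:08
3. Calculate the difference: 2024-06-21T10:04:08 - 2024-06-21T10:02:08 = 120 seconds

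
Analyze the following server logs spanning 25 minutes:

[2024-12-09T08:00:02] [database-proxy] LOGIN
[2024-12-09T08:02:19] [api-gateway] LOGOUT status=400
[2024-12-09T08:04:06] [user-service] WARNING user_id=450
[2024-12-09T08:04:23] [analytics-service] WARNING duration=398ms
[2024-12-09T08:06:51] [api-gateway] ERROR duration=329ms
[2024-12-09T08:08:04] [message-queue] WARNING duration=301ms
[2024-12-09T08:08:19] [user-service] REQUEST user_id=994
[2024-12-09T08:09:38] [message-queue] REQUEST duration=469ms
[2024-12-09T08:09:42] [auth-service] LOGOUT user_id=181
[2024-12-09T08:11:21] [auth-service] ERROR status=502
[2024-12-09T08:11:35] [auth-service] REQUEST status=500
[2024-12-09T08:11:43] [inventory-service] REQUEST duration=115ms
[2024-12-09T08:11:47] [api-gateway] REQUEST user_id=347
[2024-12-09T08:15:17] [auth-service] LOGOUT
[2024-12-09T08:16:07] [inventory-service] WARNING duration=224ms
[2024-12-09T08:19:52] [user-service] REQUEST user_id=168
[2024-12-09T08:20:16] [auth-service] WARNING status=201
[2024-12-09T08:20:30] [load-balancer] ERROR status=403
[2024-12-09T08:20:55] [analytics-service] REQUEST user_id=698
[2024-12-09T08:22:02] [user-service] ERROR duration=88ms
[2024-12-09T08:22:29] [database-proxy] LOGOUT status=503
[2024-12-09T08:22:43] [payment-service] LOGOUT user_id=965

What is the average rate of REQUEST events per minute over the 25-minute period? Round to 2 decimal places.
0.28

To calculate the rate:

1. Count total REQUEST events: 7
2. Total time period: 25 minutes
3. Rate = 7 / 25 = 0.28 events per minute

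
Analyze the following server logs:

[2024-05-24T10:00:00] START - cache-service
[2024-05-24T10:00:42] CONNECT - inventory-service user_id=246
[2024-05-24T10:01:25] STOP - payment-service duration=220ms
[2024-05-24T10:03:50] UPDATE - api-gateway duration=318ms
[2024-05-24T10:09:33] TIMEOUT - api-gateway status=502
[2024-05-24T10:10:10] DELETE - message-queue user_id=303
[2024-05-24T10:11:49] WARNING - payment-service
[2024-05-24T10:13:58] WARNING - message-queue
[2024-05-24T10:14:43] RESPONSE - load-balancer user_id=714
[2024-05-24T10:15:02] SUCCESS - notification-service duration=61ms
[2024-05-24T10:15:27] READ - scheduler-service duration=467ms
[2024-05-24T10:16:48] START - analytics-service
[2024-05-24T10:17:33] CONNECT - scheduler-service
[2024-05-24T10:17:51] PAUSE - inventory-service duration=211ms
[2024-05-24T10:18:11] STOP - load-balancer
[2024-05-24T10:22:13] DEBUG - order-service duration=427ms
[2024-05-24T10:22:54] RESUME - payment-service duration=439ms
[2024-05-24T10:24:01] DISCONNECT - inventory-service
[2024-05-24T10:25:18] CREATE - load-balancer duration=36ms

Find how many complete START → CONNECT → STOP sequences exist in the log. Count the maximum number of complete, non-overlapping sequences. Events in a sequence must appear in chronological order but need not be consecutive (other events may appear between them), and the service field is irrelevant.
2

To count sequences:

1. Look for pattern: START → CONNECT → STOP
2. Greedily scan the log in chronological order, matching each sequence element in turn (ignoring service)
3. Each time the full pattern completes, increment the count and restart matching from the next event
4. Complete non-overlapping sequences found: 2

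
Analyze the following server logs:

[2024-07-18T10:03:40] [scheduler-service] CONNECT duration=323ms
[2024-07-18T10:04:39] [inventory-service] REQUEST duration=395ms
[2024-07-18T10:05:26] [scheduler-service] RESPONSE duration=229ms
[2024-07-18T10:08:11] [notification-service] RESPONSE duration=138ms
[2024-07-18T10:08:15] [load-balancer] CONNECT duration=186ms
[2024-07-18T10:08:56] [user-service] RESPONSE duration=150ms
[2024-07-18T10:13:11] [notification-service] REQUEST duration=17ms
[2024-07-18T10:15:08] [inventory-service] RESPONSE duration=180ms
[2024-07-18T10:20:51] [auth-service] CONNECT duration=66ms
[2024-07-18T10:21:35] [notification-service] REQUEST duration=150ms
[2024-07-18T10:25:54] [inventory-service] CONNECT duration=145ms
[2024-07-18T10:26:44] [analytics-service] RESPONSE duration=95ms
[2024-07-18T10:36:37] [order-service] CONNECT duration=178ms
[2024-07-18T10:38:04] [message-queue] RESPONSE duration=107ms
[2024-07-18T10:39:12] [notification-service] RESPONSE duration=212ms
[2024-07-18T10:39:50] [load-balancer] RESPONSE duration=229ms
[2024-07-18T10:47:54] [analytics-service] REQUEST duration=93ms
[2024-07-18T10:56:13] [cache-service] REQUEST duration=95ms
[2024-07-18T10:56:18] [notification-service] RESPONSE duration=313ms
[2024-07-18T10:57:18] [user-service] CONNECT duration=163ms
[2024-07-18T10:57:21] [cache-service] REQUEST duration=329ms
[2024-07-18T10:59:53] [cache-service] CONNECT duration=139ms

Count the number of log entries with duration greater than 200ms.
7

To count timeouts:

1. Threshold: 200ms
2. Extract duration from each log entry
3. Count entries where duration > 200
4. Timeout count: 7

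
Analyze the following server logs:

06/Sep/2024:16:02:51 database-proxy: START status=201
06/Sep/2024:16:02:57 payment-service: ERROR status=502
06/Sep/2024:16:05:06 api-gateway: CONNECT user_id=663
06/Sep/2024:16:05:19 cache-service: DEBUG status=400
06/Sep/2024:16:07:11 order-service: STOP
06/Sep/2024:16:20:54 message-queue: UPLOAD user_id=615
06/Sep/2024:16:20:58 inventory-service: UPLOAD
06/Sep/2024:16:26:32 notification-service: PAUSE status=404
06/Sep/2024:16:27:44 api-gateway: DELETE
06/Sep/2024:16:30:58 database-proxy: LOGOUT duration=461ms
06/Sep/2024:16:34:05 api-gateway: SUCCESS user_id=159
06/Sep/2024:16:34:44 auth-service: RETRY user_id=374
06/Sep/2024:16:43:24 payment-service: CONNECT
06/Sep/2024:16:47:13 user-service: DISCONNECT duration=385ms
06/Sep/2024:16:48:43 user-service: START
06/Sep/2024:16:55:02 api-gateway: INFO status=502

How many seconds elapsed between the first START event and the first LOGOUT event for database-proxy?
1687

To find the time between events:

1. Locate the first START event for database-proxy: 06/Sep/2024:16:02:51
2. Locate the first LOGOUT event for database-proxy: 06/Sep/2024:16:30:58
3. Calculate the difference: 06/Sep/2024:16:30:58 - 06/Sep/2024:16:02:51 = 1687 seconds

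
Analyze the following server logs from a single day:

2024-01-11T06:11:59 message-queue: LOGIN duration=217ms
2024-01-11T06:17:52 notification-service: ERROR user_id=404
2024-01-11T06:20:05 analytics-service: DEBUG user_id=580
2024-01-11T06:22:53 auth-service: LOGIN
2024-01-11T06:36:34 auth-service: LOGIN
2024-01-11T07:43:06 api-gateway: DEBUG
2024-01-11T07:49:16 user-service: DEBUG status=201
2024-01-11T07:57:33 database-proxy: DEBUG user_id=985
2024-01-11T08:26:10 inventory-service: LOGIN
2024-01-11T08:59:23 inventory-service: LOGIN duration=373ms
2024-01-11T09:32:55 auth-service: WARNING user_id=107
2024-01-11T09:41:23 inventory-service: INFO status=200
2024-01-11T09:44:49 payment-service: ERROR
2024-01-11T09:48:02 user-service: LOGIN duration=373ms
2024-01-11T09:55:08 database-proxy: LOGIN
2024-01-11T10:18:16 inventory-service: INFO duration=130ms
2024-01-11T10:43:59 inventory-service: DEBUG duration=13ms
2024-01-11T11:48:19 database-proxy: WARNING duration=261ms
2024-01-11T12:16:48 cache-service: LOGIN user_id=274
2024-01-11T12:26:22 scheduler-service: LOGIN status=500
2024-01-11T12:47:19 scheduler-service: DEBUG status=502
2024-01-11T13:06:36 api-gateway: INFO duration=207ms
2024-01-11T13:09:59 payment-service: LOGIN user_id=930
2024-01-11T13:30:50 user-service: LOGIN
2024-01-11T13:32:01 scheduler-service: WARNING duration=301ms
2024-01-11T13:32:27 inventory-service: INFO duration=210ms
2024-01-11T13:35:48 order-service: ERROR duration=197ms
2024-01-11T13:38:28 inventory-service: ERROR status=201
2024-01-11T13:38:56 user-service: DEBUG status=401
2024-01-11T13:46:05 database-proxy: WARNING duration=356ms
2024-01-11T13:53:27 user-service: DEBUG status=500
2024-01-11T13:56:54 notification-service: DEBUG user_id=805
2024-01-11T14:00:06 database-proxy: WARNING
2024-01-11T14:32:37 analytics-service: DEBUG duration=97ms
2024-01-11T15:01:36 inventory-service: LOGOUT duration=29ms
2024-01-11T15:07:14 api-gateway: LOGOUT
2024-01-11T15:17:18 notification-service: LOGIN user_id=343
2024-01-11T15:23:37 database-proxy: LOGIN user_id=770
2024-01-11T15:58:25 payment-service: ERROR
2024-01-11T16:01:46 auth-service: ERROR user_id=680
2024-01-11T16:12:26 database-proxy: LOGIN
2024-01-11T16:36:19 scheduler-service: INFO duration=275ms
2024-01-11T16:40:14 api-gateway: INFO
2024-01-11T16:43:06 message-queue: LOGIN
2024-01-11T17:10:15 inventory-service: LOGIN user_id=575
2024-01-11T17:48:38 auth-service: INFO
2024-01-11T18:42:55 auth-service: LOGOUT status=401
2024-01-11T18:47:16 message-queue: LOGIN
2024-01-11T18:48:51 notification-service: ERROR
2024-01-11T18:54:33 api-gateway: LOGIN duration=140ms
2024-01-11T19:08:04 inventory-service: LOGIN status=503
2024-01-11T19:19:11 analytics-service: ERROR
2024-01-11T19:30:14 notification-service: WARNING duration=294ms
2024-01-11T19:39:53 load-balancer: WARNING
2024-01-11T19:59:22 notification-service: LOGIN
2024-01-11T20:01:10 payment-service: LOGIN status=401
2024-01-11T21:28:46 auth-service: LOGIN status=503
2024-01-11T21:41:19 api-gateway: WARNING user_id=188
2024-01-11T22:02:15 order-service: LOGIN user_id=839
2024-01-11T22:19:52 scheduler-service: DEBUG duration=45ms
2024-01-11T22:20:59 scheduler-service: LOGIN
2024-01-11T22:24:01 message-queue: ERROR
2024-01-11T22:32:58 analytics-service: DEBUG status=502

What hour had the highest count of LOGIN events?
6

To find the peak hour:

1. Group all LOGIN events by hour
2. Count events in each hour
3. Find hour with maximum count
4. Peak hour: 6 (with 3 events)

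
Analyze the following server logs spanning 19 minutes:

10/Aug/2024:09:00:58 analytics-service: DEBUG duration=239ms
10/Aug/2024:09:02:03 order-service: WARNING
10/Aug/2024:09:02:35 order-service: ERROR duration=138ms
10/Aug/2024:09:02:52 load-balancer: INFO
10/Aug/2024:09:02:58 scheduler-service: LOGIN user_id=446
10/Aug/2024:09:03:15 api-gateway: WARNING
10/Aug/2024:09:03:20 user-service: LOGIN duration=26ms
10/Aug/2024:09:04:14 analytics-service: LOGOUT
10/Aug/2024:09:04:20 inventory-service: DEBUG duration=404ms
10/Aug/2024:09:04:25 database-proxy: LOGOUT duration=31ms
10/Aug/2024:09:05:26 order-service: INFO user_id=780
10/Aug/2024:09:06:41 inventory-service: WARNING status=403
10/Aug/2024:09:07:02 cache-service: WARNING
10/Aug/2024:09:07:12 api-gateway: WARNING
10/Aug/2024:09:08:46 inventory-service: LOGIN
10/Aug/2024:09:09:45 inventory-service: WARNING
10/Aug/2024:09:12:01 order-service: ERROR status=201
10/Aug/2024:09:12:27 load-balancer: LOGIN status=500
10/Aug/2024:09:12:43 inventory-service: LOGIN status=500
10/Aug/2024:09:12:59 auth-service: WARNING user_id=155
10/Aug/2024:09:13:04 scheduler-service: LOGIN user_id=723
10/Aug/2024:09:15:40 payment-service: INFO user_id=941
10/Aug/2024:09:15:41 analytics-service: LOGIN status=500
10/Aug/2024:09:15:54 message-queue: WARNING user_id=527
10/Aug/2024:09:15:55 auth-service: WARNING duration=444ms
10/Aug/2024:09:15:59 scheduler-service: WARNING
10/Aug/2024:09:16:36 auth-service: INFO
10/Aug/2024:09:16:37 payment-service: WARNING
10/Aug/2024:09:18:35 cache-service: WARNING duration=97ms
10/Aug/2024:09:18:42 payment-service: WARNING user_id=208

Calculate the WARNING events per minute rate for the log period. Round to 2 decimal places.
0.68

To calculate the rate:

1. Count total WARNING events: 13
2. Total time period: 19 minutes
3. Rate = 13 / 19 = 0.68 events per minute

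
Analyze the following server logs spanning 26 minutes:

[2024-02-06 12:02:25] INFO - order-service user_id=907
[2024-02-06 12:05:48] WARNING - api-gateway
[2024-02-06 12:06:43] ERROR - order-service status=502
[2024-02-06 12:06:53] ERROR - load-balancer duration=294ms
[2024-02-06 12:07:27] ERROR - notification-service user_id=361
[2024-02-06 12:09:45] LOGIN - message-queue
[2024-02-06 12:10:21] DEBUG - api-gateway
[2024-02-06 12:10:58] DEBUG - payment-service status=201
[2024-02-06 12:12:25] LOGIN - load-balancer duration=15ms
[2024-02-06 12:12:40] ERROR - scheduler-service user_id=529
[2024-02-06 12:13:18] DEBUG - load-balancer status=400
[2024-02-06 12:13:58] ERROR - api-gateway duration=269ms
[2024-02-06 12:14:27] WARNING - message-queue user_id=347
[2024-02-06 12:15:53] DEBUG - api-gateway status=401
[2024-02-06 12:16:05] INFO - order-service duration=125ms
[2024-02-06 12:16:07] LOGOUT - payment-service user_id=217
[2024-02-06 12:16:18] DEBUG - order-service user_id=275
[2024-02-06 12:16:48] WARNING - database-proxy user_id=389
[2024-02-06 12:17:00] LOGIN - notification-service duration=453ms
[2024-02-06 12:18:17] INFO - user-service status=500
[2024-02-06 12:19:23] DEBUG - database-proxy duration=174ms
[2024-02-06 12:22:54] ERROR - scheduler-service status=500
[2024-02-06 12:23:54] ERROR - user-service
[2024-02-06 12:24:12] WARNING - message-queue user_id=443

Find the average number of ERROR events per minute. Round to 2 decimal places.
0.27

To calculate the rate:

1. Count total ERROR events: 7
2. Total time period: 26 minutes
3. Rate = 7 / 26 = 0.27 events per minute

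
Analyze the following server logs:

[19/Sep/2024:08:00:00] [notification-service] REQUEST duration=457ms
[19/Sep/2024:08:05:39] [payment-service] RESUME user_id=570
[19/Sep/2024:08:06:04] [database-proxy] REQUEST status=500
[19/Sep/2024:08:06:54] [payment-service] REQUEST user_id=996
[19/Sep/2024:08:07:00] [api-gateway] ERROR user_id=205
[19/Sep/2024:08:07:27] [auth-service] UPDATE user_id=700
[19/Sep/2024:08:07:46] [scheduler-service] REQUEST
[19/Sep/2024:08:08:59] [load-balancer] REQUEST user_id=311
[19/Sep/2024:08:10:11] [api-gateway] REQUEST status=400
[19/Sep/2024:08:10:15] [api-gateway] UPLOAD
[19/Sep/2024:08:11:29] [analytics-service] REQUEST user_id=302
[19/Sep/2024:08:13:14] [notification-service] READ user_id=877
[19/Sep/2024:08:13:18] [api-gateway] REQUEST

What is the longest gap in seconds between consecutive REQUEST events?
364

To find the longest gap:

1. Extract all REQUEST events in chronological order
2. Calculate time differences between consecutive events
3. Find the maximum difference
4. Longest gap: 364 seconds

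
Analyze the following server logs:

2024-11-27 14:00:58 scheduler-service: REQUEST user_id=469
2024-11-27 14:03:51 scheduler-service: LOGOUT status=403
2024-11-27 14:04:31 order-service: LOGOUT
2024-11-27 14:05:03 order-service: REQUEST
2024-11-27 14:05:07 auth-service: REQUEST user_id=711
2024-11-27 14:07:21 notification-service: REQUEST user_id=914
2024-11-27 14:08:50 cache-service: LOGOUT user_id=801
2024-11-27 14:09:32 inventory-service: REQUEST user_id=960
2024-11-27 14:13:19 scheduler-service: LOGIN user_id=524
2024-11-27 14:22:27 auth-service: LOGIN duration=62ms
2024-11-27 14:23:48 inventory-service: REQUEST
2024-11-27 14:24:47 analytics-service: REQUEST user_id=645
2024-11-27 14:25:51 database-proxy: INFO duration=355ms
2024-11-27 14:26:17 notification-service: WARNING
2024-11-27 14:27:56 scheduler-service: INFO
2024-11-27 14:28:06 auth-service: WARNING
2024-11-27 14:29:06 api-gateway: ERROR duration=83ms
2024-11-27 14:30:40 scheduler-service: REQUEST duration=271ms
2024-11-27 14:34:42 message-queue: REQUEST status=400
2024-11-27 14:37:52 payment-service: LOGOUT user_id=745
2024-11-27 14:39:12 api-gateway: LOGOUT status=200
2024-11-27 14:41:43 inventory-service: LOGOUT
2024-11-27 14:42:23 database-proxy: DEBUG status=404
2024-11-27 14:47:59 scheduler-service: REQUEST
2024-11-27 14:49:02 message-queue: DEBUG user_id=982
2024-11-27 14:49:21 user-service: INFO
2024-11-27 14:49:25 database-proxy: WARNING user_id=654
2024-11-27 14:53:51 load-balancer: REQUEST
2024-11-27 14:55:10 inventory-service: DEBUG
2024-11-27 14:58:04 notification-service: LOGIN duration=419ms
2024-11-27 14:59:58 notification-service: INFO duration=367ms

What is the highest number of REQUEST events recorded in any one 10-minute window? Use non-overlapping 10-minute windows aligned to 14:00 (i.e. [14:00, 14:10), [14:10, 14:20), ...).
5

To find the burst window:

1. Divide the log period into non-overlapping 10-minute windows starting at 14:00
2. Count REQUEST events in each window
3. Find the window with maximum count
4. Maximum events in a window: 5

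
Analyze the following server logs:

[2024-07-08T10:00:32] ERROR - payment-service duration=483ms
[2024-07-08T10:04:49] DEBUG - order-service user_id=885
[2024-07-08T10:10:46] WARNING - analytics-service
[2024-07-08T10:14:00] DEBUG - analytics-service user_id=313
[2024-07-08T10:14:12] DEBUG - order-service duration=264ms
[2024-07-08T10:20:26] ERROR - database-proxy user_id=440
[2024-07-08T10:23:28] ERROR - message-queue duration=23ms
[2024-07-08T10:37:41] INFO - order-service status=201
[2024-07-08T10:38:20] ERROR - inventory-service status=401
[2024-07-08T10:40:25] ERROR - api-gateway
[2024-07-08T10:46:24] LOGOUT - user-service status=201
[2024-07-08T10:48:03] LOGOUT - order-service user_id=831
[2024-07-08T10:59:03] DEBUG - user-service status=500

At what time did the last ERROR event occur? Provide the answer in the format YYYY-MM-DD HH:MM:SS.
2024-07-08 10:40:25

To find the last event:

1. Filter for all ERROR events
2. Sort by timestamp
3. Select the last one
4. Timestamp: 2024-07-08 10:40:25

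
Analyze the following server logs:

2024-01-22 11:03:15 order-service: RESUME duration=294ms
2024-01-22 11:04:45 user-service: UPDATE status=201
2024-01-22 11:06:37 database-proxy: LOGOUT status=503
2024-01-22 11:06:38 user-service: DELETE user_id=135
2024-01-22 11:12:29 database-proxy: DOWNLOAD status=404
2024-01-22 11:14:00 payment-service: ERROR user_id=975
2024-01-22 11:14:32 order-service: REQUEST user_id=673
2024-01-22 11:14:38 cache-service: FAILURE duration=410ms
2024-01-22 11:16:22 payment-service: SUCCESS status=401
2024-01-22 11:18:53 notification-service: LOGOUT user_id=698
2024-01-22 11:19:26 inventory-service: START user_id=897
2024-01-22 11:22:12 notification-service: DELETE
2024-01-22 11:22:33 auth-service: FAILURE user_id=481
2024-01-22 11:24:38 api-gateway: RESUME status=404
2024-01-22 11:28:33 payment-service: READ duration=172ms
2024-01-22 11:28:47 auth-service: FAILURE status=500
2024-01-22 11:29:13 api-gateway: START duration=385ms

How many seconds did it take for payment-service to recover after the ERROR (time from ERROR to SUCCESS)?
142

To calculate recovery time:

1. Find ERROR event for payment-service: 2024-01-22 11:14:00
2. Find next SUCCESS event for payment-service: 2024-01-22 11:16:22
3. Recovery time: 2024-01-22 11:16:22 - 2024-01-22 11:14:00 = 142 seconds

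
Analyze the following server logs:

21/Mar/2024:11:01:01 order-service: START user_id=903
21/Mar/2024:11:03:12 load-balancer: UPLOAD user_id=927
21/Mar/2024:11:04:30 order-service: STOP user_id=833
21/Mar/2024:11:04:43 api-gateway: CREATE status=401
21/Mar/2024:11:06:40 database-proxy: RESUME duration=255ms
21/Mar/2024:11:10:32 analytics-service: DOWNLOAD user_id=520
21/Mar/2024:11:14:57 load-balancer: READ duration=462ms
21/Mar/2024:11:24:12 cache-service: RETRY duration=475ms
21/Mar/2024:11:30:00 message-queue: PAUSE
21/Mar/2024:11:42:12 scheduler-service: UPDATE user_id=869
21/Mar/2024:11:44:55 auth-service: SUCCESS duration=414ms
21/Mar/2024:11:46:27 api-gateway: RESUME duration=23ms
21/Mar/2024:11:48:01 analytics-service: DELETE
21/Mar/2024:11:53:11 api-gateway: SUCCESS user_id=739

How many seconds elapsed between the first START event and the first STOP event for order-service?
209

To find the time between events:

1. Locate the first START event for order-service: 21/Mar/2024:11:01:01
2. Locate the first STOP event for order-service: 21/Mar/2024:11:04:30
3. Calculate the difference: 21/Mar/2024:11:04:30 - 21/Mar/2024:11:01:01 = 209 seconds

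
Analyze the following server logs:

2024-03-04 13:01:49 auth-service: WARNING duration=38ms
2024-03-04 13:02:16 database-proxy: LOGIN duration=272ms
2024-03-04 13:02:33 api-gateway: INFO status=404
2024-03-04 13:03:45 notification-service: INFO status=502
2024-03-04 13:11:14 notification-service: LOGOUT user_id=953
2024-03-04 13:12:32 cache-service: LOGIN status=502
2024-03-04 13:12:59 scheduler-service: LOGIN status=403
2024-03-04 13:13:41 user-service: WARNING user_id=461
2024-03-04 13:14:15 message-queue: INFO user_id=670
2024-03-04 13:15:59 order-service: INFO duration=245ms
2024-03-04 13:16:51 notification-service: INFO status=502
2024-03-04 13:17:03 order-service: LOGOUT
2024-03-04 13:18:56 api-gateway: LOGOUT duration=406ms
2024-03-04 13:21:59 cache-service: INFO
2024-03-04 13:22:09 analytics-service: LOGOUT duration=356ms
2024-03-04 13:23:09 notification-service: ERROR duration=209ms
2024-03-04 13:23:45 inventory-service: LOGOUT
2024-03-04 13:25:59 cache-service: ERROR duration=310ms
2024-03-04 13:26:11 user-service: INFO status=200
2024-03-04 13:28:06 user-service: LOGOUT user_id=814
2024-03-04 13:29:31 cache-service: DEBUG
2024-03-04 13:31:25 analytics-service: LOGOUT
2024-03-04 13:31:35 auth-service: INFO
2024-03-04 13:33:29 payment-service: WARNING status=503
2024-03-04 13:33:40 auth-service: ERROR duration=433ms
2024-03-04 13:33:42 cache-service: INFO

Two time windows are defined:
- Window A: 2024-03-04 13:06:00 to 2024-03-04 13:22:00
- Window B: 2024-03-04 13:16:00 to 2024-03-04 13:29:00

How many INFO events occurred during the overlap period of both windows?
2

To find overlap events:

1. Window A: 2024-03-04 13:06:00 to 2024-03-04 13:22:00
2. Window B: 2024-03-04 13:16:00 to 2024-03-04 13:29:00
3. Overlap period: 2024-03-04 13:16:00 to 2024-03-04 13:22:00
4. Count INFO events in overlap: 2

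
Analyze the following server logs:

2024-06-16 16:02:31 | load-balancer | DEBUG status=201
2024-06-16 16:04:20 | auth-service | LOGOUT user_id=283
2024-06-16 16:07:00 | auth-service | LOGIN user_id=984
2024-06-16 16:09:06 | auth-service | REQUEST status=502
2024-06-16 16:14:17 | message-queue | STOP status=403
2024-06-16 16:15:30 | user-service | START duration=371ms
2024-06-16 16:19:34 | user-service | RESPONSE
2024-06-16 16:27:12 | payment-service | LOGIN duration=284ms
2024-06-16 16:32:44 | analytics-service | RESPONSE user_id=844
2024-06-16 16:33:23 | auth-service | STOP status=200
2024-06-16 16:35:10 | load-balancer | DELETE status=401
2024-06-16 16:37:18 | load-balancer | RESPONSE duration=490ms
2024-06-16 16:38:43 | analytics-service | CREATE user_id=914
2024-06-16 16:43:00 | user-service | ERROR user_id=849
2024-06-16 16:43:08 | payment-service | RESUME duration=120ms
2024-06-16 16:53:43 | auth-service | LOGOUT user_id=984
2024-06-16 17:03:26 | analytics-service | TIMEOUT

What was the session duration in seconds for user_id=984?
2803

To calculate session duration:

1. Find LOGIN event for user_id=984: 2024-06-16 16:07:00
2. Find LOGOUT event for user_id=984: 2024-06-16 16:53:43
3. Session duration: 2024-06-16 16:53:43 - 2024-06-16 16:07:00 = 2803 seconds (46 minutes)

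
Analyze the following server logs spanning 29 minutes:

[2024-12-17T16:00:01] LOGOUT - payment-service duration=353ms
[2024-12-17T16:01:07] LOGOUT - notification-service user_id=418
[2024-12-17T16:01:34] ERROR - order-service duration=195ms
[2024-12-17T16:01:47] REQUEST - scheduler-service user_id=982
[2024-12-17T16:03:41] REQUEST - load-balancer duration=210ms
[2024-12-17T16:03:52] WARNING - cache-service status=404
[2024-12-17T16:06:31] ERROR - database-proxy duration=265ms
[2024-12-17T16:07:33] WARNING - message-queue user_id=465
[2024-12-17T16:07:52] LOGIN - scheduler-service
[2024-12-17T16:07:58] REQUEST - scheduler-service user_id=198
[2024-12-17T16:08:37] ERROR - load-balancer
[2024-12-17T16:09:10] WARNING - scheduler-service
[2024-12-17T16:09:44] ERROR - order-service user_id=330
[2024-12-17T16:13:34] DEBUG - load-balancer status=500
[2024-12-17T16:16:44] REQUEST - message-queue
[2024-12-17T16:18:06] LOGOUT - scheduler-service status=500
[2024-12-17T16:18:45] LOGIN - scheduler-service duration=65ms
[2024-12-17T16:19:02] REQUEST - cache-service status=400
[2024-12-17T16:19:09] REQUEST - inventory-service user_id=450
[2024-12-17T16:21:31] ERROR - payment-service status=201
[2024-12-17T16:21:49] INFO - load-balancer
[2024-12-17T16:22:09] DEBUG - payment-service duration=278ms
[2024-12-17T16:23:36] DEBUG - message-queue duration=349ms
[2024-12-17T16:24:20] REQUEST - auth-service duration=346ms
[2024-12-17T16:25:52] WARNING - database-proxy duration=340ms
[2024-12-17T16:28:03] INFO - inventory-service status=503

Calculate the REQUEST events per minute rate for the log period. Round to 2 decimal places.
0.24

To calculate the rate:

1. Count total REQUEST events: 7
2. Total time period: 29 minutes
3. Rate = 7 / 29 = 0.24 events per minute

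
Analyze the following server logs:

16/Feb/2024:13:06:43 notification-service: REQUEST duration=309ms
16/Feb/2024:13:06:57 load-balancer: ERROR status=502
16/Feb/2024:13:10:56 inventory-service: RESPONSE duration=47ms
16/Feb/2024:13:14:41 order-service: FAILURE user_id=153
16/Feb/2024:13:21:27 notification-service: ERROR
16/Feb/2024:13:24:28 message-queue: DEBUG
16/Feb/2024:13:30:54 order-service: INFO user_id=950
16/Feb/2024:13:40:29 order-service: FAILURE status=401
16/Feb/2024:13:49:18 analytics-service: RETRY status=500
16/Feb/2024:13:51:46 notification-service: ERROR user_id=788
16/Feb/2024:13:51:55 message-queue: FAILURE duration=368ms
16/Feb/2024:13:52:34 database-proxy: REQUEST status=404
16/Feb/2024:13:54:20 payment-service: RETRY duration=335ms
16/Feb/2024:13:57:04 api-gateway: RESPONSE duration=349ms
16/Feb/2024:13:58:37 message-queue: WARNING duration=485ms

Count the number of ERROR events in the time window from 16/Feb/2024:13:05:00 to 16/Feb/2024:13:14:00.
1

To count events in the time window:

1. Window boundaries: 16/Feb/2024:13:05:00 to 16/Feb/2024:13:14:00
2. Filter for ERROR events within this window
3. Count matching events: 1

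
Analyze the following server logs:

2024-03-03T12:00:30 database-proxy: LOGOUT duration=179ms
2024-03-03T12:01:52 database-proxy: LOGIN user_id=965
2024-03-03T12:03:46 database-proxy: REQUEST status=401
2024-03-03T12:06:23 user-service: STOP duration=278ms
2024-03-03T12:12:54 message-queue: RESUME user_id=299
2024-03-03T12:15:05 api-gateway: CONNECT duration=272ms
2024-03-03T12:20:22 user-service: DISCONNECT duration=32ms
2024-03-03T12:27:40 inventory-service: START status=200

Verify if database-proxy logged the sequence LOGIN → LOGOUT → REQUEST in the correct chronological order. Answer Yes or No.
No

To verify sequence order:

1. Find all events in sequence LOGIN → LOGOUT → REQUEST for database-proxy
2. Extract their timestamps
3. Check if timestamps are in ascending order
4. Result: No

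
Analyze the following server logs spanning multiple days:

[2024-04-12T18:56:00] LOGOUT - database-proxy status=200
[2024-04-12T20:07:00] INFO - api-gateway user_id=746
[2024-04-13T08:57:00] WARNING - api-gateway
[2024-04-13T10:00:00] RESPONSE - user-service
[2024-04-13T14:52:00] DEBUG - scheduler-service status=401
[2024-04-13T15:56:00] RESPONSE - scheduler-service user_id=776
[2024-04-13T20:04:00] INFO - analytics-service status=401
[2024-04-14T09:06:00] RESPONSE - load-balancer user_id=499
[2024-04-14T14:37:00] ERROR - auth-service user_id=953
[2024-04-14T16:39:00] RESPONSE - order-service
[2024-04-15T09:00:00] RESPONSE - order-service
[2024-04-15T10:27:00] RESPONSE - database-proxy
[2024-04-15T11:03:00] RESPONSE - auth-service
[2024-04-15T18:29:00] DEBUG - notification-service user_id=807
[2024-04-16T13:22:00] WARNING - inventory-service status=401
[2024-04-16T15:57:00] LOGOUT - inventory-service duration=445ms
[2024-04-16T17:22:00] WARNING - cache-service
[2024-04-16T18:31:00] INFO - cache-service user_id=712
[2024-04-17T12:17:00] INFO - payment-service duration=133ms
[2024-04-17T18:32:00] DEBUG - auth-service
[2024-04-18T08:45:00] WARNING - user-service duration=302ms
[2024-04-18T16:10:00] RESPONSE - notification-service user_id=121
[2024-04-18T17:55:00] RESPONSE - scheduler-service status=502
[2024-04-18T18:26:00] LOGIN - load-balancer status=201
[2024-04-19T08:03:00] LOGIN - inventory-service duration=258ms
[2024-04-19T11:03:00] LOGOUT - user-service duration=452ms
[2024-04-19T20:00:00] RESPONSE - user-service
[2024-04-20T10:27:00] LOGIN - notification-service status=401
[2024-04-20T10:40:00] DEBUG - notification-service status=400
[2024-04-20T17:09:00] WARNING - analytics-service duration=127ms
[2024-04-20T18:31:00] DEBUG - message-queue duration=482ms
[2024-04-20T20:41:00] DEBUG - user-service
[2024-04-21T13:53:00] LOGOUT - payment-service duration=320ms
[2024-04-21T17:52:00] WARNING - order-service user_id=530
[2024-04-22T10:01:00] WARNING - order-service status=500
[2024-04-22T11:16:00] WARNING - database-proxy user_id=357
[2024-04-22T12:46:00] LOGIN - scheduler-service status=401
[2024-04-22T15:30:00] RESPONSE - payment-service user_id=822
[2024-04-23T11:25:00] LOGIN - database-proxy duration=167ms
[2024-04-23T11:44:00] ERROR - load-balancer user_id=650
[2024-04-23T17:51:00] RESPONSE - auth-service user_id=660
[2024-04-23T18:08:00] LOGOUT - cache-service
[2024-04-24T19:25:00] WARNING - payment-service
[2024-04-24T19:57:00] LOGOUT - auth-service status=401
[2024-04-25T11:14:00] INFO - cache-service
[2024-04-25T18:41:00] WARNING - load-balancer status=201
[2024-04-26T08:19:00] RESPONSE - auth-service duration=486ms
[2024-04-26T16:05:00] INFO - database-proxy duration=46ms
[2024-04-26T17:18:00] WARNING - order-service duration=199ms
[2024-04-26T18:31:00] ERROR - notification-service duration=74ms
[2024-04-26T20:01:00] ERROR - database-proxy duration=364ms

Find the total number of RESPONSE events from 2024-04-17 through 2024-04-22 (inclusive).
4

To filter by date range:

1. Date range: 2024-04-17 through 2024-04-22, both dates inclusive
2. Filter for RESPONSE events whose date falls in this range
3. Count matching events: 4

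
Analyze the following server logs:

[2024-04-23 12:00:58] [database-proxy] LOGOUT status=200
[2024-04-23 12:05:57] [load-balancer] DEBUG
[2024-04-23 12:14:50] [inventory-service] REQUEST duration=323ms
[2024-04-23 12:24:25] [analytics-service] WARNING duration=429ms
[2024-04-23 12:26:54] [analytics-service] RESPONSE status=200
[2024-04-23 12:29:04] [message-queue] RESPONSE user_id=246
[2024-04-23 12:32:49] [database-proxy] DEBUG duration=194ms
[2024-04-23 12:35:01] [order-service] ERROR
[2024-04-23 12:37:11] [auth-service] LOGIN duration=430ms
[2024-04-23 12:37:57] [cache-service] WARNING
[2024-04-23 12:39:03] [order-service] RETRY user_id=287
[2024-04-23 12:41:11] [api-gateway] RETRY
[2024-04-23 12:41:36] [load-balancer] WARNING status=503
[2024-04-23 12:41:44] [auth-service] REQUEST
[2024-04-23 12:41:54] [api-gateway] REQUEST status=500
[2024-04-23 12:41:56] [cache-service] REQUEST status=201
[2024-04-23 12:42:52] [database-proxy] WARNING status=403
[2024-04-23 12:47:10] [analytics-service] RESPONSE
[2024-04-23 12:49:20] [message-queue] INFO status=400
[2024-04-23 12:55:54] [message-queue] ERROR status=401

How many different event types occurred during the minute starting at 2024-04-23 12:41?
3

To count unique event types:

1. Filter events in the minute starting at 2024-04-23 12:41
2. Extract event types from matching entries
3. Count unique types: 3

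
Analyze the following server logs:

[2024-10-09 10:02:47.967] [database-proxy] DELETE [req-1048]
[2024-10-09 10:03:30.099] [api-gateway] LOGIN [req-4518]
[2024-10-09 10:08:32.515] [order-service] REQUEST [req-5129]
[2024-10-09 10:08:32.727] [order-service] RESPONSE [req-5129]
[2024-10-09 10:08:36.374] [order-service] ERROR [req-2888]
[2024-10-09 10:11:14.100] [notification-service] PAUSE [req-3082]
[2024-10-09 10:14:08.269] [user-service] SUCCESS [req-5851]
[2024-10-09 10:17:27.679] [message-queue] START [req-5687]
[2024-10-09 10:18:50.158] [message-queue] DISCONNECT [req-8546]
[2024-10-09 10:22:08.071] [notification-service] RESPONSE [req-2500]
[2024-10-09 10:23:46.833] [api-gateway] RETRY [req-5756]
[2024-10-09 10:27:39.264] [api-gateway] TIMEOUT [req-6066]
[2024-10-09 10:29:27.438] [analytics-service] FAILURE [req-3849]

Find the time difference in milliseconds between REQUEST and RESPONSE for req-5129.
212

To calculate latency:

1. Find REQUEST with id req-5129: 2024-10-09 10:08:32.515
2. Find RESPONSE with id req-5129: 2024-10-09 10:08:32.727
3. Latency: 2024-10-09 10:08:32.727 - 2024-10-09 10:08:32.515 = 212ms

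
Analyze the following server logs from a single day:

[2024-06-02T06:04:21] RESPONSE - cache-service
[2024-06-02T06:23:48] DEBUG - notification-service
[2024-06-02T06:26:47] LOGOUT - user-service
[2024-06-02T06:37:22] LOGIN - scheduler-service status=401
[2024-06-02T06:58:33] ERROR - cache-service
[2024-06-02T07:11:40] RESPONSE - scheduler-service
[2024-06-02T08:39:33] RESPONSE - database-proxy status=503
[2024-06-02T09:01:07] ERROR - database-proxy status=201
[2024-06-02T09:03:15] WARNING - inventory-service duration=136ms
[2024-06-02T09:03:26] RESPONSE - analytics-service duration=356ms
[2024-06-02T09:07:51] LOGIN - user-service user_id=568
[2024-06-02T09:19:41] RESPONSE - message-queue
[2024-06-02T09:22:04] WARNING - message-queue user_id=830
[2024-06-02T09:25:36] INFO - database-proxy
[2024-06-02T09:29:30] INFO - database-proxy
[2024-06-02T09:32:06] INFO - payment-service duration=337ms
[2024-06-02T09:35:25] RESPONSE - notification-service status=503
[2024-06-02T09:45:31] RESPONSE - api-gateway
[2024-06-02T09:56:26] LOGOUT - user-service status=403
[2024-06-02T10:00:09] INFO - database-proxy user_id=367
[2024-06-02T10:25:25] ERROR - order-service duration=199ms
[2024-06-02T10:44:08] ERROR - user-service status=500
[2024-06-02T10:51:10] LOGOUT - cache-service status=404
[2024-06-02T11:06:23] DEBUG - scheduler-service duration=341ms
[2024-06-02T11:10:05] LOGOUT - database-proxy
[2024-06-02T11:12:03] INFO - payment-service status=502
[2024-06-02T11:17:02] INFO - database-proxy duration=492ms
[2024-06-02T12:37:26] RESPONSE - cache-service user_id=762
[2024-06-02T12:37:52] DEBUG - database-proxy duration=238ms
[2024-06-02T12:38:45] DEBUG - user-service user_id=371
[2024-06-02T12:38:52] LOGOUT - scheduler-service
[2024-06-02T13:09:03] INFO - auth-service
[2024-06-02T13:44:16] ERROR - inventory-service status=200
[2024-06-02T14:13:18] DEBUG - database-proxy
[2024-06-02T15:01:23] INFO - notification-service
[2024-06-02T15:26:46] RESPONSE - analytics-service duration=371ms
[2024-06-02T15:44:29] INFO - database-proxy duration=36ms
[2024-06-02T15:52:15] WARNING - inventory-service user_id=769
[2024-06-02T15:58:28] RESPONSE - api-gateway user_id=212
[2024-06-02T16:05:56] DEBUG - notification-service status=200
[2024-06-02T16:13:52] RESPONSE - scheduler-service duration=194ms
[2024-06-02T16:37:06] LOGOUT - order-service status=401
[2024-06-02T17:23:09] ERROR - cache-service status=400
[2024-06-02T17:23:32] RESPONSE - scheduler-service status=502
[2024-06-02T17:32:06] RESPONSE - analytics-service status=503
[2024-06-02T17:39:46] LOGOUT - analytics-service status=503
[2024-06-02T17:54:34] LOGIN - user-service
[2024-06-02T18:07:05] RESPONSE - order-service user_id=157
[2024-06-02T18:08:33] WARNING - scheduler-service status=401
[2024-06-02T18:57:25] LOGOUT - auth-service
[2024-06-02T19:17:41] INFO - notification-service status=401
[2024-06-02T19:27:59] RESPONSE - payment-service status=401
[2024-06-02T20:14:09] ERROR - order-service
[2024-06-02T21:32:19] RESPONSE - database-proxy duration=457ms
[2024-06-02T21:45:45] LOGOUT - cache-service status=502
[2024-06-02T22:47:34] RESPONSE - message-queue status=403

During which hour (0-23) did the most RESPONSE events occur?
9

To find the peak hour:

1. Group all RESPONSE events by hour
2. Count events in each hour
3. Find hour with maximum count
4. Peak hour: 9 (with 4 events)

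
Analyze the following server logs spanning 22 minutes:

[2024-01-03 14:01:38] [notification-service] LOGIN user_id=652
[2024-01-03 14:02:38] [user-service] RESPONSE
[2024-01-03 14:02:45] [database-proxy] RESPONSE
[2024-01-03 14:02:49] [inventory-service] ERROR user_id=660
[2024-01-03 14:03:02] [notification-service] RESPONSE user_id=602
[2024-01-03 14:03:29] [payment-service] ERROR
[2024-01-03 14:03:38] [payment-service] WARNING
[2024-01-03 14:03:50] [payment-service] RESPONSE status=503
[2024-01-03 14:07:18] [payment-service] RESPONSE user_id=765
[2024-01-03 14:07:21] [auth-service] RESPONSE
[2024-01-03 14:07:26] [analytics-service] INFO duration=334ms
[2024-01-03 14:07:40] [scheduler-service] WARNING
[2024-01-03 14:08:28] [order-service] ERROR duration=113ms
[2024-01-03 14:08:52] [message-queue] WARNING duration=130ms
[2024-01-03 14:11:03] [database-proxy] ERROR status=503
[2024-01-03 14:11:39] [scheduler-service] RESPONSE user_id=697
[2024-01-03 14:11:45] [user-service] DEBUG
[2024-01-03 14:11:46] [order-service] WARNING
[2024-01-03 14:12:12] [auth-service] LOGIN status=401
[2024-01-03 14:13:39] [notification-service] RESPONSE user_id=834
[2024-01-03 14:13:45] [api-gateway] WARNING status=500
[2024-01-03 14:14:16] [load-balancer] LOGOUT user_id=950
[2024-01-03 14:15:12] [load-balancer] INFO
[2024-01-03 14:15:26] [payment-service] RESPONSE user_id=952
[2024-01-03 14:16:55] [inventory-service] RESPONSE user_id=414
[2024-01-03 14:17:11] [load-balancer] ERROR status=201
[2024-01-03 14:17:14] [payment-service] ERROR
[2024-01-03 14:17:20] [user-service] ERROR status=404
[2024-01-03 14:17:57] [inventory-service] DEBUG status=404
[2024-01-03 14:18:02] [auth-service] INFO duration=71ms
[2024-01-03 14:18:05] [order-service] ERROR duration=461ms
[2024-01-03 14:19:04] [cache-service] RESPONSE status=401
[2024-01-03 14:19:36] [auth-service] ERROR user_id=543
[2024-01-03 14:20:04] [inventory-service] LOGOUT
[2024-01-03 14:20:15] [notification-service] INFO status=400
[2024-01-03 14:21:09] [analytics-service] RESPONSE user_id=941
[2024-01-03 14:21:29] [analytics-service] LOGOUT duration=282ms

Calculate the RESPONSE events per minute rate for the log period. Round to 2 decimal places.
0.55

To calculate the rate:

1. Count total RESPONSE events: 12
2. Total time period: 22 minutes
3. Rate = 12 / 22 = 0.55 events per minute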